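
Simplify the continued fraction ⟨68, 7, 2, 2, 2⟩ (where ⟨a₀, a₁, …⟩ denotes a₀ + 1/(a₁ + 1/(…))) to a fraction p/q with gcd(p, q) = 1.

Work from the innermost term outward:
Start with 2.
2 + 1/(2/1) = 2 + 1/2 = 5/2
2 + 1/(5/2) = 2 + 2/5 = 12/5
7 + 1/(12/5) = 7 + 5/12 = 89/12
68 + 1/(89/12) = 68 + 12/89 = 6064/89

6064/89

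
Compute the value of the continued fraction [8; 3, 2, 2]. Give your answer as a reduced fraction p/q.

141/17

Collapse the nested fraction from the inside out:
Start with 2.
2 + 1/(2/1) = 2 + 1/2 = 5/2
3 + 1/(5/2) = 3 + 2/5 = 17/5
8 + 1/(17/5) = 8 + 5/17 = 141/17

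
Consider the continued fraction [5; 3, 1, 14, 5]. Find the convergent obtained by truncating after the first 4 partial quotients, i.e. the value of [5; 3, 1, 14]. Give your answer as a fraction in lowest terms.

310/59

Build up convergents one term at a time:
a_0 = 5: 5/1
a_1 = 3: 16/3
a_2 = 1: 21/4
a_3 = 14: 310/59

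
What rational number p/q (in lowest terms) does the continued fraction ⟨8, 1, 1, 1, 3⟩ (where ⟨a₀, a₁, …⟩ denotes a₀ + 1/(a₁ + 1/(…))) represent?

95/11

a_0 = 8: 8/1
a_1 = 1: 9/1
a_2 = 1: 17/2
a_3 = 1: 26/3
a_4 = 3: 95/11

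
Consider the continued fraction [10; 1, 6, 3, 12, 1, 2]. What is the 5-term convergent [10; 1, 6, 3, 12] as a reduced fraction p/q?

2944/271

Start with 12.
3 + 1/(12/1) = 3 + 1/12 = 37/12
6 + 1/(37/12) = 6 + 12/37 = 234/37
1 + 1/(234/37) = 1 + 37/234 = 271/234
10 + 1/(271/234) = 10 + 234/271 = 2944/271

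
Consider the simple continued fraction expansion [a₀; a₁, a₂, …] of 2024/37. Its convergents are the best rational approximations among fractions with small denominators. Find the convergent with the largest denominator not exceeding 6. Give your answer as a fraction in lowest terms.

164/3

a_0 = 54: 54/1  (≤ bound)
a_1 = 1: 55/1  (≤ bound)
a_2 = 2: 164/3  (≤ bound)
a_3 = 2: 383/7  (> 6, stop)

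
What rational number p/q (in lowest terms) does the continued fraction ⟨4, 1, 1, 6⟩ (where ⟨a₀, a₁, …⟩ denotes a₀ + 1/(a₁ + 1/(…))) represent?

Compute successive convergents:
a_0 = 4: 4/1
a_1 = 1: 5/1
a_2 = 1: 9/2
a_3 = 6: 59/13

59/13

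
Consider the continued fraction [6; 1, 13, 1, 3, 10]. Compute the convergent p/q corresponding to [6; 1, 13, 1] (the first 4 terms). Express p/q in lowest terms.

Start with 1.
13 + 1/(1/1) = 13 + 1/1 = 14/1
1 + 1/(14/1) = 1 + 1/14 = 15/14
6 + 1/(15/14) = 6 + 14/15 = 104/15

104/15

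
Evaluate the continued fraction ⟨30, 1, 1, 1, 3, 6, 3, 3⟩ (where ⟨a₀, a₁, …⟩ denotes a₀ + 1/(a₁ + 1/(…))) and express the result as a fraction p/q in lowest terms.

a_0 = 30: 30/1
a_1 = 1: 31/1
a_2 = 1: 61/2
a_3 = 1: 92/3
a_4 = 3: 337/11
a_5 = 6: 2114/69
a_6 = 3: 6679/218
a_7 = 3: 22151/723

22151/723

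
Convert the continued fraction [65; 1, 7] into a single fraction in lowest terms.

527/8

Start with 7.
1 + 1/(7/1) = 1 + 1/7 = 8/7
65 + 1/(8/7) = 65 + 7/8 = 527/8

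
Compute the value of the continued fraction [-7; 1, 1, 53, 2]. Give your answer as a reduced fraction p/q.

-1403/216

Start with 2.
53 + 1/(2/1) = 53 + 1/2 = 107/2
1 + 1/(107/2) = 1 + 2/107 = 109/107
1 + 1/(109/107) = 1 + 107/109 = 216/109
-7 + 1/(216/109) = -7 + 109/216 = -1403/216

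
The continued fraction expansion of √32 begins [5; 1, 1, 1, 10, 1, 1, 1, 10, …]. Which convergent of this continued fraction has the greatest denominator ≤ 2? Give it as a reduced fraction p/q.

11/2

List convergents until the denominator exceeds the bound:
a_0 = 5: 5/1  (≤ bound)
a_1 = 1: 6/1  (≤ bound)
a_2 = 1: 11/2  (≤ bound)
a_3 = 1: 17/3  (> 2, stop)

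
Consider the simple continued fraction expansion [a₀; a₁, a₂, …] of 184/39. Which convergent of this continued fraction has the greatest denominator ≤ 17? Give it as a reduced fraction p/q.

33/7

List convergents until the denominator exceeds the bound:
a_0 = 4: 4/1  (≤ bound)
a_1 = 1: 5/1  (≤ bound)
a_2 = 2: 14/3  (≤ bound)
a_3 = 1: 19/4  (≤ bound)
a_4 = 1: 33/7  (≤ bound)
a_5 = 5: 184/39  (> 17, stop)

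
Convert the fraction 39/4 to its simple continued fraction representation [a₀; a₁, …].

Apply division with remainder until the remainder is 0:
39 = 9·4 + 3, so a_0 = 9
4 = 1·3 + 1, so a_1 = 1
3 = 3·1 + 0, so a_2 = 3

[9; 1, 3]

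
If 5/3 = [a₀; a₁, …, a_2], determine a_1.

1

Apply division with remainder until the remainder is 0:
5 ÷ 3 → quotient 1, remainder 2
3 ÷ 2 → quotient 1, remainder 1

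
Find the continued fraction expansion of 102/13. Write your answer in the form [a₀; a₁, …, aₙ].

102 = 7·13 + 11, so a_0 = 7
13 = 1·11 + 2, so a_1 = 1
11 = 5·2 + 1, so a_2 = 5
2 = 2·1 + 0, so a_3 = 2

[7; 1, 5, 2]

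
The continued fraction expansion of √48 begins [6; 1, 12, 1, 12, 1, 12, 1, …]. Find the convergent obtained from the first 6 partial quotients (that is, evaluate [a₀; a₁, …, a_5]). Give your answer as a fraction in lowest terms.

Start with 1.
12 + 1/(1/1) = 12 + 1/1 = 13/1
1 + 1/(13/1) = 1 + 1/13 = 14/13
12 + 1/(14/13) = 12 + 13/14 = 181/14
1 + 1/(181/14) = 1 + 14/181 = 195/181
6 + 1/(195/181) = 6 + 181/195 = 1351/195

1351/195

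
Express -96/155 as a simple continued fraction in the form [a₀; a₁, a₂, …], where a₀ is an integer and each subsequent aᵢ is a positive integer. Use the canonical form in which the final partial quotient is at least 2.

-96 = -1·155 + 59, so a_0 = -1
155 = 2·59 + 37, so a_1 = 2
59 = 1·37 + 22, so a_2 = 1
37 = 1·22 + 15, so a_3 = 1
22 = 1·15 + 7, so a_4 = 1
15 = 2·7 + 1, so a_5 = 2
7 = 7·1 + 0, so a_6 = 7

[-1; 2, 1, 1, 1, 2, 7]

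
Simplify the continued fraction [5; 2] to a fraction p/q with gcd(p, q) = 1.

11/2

Start with 2.
5 + 1/(2/1) = 5 + 1/2 = 11/2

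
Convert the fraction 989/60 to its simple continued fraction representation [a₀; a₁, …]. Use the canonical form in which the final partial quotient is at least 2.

Apply division with remainder until the remainder is 0:
⌊989/60⌋ = 16, remainder 29
⌊60/29⌋ = 2, remainder 2
⌊29/2⌋ = 14, remainder 1
⌊2/1⌋ = 2, remainder 0

[16; 2, 14, 2]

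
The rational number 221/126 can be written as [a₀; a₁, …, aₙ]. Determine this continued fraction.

[1; 1, 3, 15, 2]

Run the Euclidean algorithm, recording each quotient:
⌊221/126⌋ = 1, remainder 95
⌊126/95⌋ = 1, remainder 31
⌊95/31⌋ = 3, remainder 2
⌊31/2⌋ = 15, remainder 1
⌊2/1⌋ = 2, remainder 0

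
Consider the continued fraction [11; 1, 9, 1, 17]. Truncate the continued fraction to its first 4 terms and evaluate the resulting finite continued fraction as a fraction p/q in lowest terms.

131/11

Work from the innermost term outward:
Start with 1.
9 + 1/(1/1) = 9 + 1/1 = 10/1
1 + 1/(10/1) = 1 + 1/10 = 11/10
11 + 1/(11/10) = 11 + 10/11 = 131/11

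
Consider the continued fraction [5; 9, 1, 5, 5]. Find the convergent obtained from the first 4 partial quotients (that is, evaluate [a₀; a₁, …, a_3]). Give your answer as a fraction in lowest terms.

301/59

a_0 = 5: 5/1
a_1 = 9: 46/9
a_2 = 1: 51/10
a_3 = 5: 301/59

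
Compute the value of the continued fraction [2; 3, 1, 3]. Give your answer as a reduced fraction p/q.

Start with 3.
1 + 1/(3/1) = 1 + 1/3 = 4/3
3 + 1/(4/3) = 3 + 3/4 = 15/4
2 + 1/(15/4) = 2 + 4/15 = 34/15

34/15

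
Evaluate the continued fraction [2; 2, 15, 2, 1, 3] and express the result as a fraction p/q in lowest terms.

Start with 3.
1 + 1/(3/1) = 1 + 1/3 = 4/3
2 + 1/(4/3) = 2 + 3/4 = 11/4
15 + 1/(11/4) = 15 + 4/11 = 169/11
2 + 1/(169/11) = 2 + 11/169 = 349/169
2 + 1/(349/169) = 2 + 169/349 = 867/349

867/349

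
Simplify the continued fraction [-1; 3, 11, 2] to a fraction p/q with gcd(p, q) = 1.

-48/71

Start with 2.
11 + 1/(2/1) = 11 + 1/2 = 23/2
3 + 1/(23/2) = 3 + 2/23 = 71/23
-1 + 1/(71/23) = -1 + 23/71 = -48/71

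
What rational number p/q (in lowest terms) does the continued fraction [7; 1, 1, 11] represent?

173/23

Starting at the tail and folding back:
Start with 11.
1 + 1/(11/1) = 1 + 1/11 = 12/11
1 + 1/(12/11) = 1 + 11/12 = 23/12
7 + 1/(23/12) = 7 + 12/23 = 173/23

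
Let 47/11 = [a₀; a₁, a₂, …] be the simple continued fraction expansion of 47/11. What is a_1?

3

47 = 4·11 + 3, so a_0 = 4
11 = 3·3 + 2, so a_1 = 3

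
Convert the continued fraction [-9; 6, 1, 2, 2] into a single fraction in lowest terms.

Start with 2.
2 + 1/(2/1) = 2 + 1/2 = 5/2
1 + 1/(5/2) = 1 + 2/5 = 7/5
6 + 1/(7/5) = 6 + 5/7 = 47/7
-9 + 1/(47/7) = -9 + 7/47 = -416/47

-416/47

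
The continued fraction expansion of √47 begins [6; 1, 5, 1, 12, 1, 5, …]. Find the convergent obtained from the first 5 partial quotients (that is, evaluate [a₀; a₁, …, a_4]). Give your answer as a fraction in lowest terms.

617/90

Start with 12.
1 + 1/(12/1) = 1 + 1/12 = 13/12
5 + 1/(13/12) = 5 + 12/13 = 77/13
1 + 1/(77/13) = 1 + 13/77 = 90/77
6 + 1/(90/77) = 6 + 77/90 = 617/90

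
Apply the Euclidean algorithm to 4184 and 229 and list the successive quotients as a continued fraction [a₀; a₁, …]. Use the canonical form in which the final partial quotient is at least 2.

[18; 3, 1, 2, 3, 1, 4]

4184 ÷ 229 → quotient 18, remainder 62
229 ÷ 62 → quotient 3, remainder 43
62 ÷ 43 → quotient 1, remainder 19
43 ÷ 19 → quotient 2, remainder 5
19 ÷ 5 → quotient 3, remainder 4
5 ÷ 4 → quotient 1, remainder 1
4 ÷ 1 → quotient 4, remainder 0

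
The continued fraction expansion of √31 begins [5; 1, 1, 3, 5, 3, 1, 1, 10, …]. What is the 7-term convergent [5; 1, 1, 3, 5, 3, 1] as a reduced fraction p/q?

863/155

Compute successive convergents:
a_0 = 5: 5/1
a_1 = 1: 6/1
a_2 = 1: 11/2
a_3 = 3: 39/7
a_4 = 5: 206/37
a_5 = 3: 657/118
a_6 = 1: 863/155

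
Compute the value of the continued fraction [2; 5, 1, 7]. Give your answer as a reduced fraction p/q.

Build up convergents one term at a time:
a_0 = 2: 2/1
a_1 = 5: 11/5
a_2 = 1: 13/6
a_3 = 7: 102/47

102/47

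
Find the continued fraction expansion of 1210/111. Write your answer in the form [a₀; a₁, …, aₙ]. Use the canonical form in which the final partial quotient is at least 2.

[10; 1, 9, 11]

1210 ÷ 111 → quotient 10, remainder 100
111 ÷ 100 → quotient 1, remainder 11
100 ÷ 11 → quotient 9, remainder 1
11 ÷ 1 → quotient 11, remainder 0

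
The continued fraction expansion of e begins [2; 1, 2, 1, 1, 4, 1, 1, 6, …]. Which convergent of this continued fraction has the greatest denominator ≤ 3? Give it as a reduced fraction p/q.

a_0 = 2: 2/1  (≤ bound)
a_1 = 1: 3/1  (≤ bound)
a_2 = 2: 8/3  (≤ bound)
a_3 = 1: 11/4  (> 3, stop)

8/3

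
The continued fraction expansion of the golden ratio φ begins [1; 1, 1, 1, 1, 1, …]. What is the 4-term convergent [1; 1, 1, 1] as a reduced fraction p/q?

5/3

Start with 1.
1 + 1/(1/1) = 1 + 1/1 = 2/1
1 + 1/(2/1) = 1 + 1/2 = 3/2
1 + 1/(3/2) = 1 + 2/3 = 5/3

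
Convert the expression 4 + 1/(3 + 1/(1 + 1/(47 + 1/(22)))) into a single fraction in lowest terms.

17881/4206

Start with 22.
47 + 1/(22/1) = 47 + 1/22 = 1035/22
1 + 1/(1035/22) = 1 + 22/1035 = 1057/1035
3 + 1/(1057/1035) = 3 + 1035/1057 = 4206/1057
4 + 1/(4206/1057) = 4 + 1057/4206 = 17881/4206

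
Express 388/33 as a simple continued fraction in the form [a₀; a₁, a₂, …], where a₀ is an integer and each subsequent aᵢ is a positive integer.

[11; 1, 3, 8]

⌊388/33⌋ = 11, remainder 25
⌊33/25⌋ = 1, remainder 8
⌊25/8⌋ = 3, remainder 1
⌊8/1⌋ = 8, remainder 0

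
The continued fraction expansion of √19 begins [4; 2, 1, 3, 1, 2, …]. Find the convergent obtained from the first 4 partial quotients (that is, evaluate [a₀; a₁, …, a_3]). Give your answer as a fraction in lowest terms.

Start with 3.
1 + 1/(3/1) = 1 + 1/3 = 4/3
2 + 1/(4/3) = 2 + 3/4 = 11/4
4 + 1/(11/4) = 4 + 4/11 = 48/11

48/11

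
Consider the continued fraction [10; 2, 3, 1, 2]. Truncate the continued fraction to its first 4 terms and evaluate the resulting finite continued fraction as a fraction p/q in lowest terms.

a_0 = 10: 10/1
a_1 = 2: 21/2
a_2 = 3: 73/7
a_3 = 1: 94/9

94/9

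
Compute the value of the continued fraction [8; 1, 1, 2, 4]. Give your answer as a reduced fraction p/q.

189/22

Starting at the tail and folding back:
Start with 4.
2 + 1/(4/1) = 2 + 1/4 = 9/4
1 + 1/(9/4) = 1 + 4/9 = 13/9
1 + 1/(13/9) = 1 + 9/13 = 22/13
8 + 1/(22/13) = 8 + 13/22 = 189/22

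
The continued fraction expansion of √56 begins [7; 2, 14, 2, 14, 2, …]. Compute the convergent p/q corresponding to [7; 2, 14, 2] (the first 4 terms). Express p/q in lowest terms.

Start with 2.
14 + 1/(2/1) = 14 + 1/2 = 29/2
2 + 1/(29/2) = 2 + 2/29 = 60/29
7 + 1/(60/29) = 7 + 29/60 = 449/60

449/60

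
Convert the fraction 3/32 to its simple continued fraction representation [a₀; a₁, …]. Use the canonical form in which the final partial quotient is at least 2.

⌊3/32⌋ = 0, remainder 3
⌊32/3⌋ = 10, remainder 2
⌊3/2⌋ = 1, remainder 1
⌊2/1⌋ = 2, remainder 0

[0; 10, 1, 2]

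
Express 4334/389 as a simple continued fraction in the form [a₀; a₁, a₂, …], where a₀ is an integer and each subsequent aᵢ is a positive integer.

[11; 7, 13, 1, 3]

Run the Euclidean algorithm, recording each quotient:
4334 = 11·389 + 55, so a_0 = 11
389 = 7·55 + 4, so a_1 = 7
55 = 13·4 + 3, so a_2 = 13
4 = 1·3 + 1, so a_3 = 1
3 = 3·1 + 0, so a_4 = 3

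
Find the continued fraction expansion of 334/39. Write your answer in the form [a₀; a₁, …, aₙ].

334 ÷ 39 → quotient 8, remainder 22
39 ÷ 22 → quotient 1, remainder 17
22 ÷ 17 → quotient 1, remainder 5
17 ÷ 5 → quotient 3, remainder 2
5 ÷ 2 → quotient 2, remainder 1
2 ÷ 1 → quotient 2, remainder 0

[8; 1, 1, 3, 2, 2]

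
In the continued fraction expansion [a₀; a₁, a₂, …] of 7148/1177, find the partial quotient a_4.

Apply division with remainder until the remainder is 0:
⌊7148/1177⌋ = 6, remainder 86
⌊1177/86⌋ = 13, remainder 59
⌊86/59⌋ = 1, remainder 27
⌊59/27⌋ = 2, remainder 5
⌊27/5⌋ = 5, remainder 2

5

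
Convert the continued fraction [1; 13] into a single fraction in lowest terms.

14/13

Build up convergents one term at a time:
a_0 = 1: 1/1
a_1 = 13: 14/13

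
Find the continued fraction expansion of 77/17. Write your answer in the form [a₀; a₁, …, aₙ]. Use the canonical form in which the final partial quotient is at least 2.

[4; 1, 1, 8]

77 ÷ 17 → quotient 4, remainder 9
17 ÷ 9 → quotient 1, remainder 8
9 ÷ 8 → quotient 1, remainder 1
8 ÷ 1 → quotient 8, remainder 0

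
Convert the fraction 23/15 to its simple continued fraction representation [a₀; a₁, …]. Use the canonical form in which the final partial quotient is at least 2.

Repeatedly divide and take the remainder:
23 ÷ 15 → quotient 1, remainder 8
15 ÷ 8 → quotient 1, remainder 7
8 ÷ 7 → quotient 1, remainder 1
7 ÷ 1 → quotient 7, remainder 0

[1; 1, 1, 7]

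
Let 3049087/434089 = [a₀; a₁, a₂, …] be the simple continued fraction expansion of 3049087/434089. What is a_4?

3049087 ÷ 434089 → quotient 7, remainder 10464
434089 ÷ 10464 → quotient 41, remainder 5065
10464 ÷ 5065 → quotient 2, remainder 334
5065 ÷ 334 → quotient 15, remainder 55
334 ÷ 55 → quotient 6, remainder 4

6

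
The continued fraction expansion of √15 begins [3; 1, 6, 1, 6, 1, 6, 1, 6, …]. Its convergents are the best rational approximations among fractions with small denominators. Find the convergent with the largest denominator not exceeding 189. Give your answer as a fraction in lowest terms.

a_0 = 3: 3/1  (≤ bound)
a_1 = 1: 4/1  (≤ bound)
a_2 = 6: 27/7  (≤ bound)
a_3 = 1: 31/8  (≤ bound)
a_4 = 6: 213/55  (≤ bound)
a_5 = 1: 244/63  (≤ bound)
a_6 = 6: 1677/433  (> 189, stop)

244/63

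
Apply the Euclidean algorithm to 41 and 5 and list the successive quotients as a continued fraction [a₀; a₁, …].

[8; 5]

⌊41/5⌋ = 8, remainder 1
⌊5/1⌋ = 5, remainder 0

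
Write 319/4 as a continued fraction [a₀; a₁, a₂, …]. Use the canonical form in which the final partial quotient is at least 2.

[79; 1, 3]

319 ÷ 4 → quotient 79, remainder 3
4 ÷ 3 → quotient 1, remainder 1
3 ÷ 1 → quotient 3, remainder 0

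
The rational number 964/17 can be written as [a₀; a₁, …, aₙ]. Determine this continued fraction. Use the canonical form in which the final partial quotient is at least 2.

Apply division with remainder until the remainder is 0:
⌊964/17⌋ = 56, remainder 12
⌊17/12⌋ = 1, remainder 5
⌊12/5⌋ = 2, remainder 2
⌊5/2⌋ = 2, remainder 1
⌊2/1⌋ = 2, remainder 0

[56; 1, 2, 2, 2]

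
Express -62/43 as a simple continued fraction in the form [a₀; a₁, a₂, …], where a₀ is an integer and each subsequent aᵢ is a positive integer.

-62 = -2·43 + 24, so a_0 = -2
43 = 1·24 + 19, so a_1 = 1
24 = 1·19 + 5, so a_2 = 1
19 = 3·5 + 4, so a_3 = 3
5 = 1·4 + 1, so a_4 = 1
4 = 4·1 + 0, so a_5 = 4

[-2; 1, 1, 3, 1, 4]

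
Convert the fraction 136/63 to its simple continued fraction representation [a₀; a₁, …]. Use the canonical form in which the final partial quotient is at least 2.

[2; 6, 3, 3]

136 = 2·63 + 10, so a_0 = 2
63 = 6·10 + 3, so a_1 = 6
10 = 3·3 + 1, so a_2 = 3
3 = 3·1 + 0, so a_3 = 3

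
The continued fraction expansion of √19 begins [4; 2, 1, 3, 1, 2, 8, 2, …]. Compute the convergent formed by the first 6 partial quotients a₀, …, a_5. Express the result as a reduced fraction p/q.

170/39

a_0 = 4: 4/1
a_1 = 2: 9/2
a_2 = 1: 13/3
a_3 = 3: 48/11
a_4 = 1: 61/14
a_5 = 2: 170/39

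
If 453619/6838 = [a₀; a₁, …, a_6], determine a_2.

1

453619 = 66·6838 + 2311, so a_0 = 66
6838 = 2·2311 + 2216, so a_1 = 2
2311 = 1·2216 + 95, so a_2 = 1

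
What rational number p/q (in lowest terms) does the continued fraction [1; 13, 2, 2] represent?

Use the convergent recurrence hₖ = aₖ·hₖ₋₁ + hₖ₋₂ (and likewise for the denominators kₖ):
a_0 = 1: 1/1
a_1 = 13: 14/13
a_2 = 2: 29/27
a_3 = 2: 72/67

72/67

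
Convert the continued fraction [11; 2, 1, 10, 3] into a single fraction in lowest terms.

1123/99

Build up convergents one term at a time:
a_0 = 11: 11/1
a_1 = 2: 23/2
a_2 = 1: 34/3
a_3 = 10: 363/32
a_4 = 3: 1123/99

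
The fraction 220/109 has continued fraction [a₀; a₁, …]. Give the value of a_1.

54

Run the Euclidean algorithm, recording each quotient:
220 = 2·109 + 2, so a_0 = 2
109 = 54·2 + 1, so a_1 = 54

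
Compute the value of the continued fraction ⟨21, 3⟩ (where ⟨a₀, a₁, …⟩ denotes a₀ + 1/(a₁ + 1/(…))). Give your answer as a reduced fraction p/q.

Work from the innermost term outward:
Start with 3.
21 + 1/(3/1) = 21 + 1/3 = 64/3

64/3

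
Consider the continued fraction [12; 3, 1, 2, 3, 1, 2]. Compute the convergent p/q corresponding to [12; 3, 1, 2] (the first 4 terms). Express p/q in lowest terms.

Start with 2.
1 + 1/(2/1) = 1 + 1/2 = 3/2
3 + 1/(3/2) = 3 + 2/3 = 11/3
12 + 1/(11/3) = 12 + 3/11 = 135/11

135/11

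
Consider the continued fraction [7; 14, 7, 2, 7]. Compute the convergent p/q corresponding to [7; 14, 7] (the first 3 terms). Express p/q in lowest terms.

Start with 7.
14 + 1/(7/1) = 14 + 1/7 = 99/7
7 + 1/(99/7) = 7 + 7/99 = 700/99

700/99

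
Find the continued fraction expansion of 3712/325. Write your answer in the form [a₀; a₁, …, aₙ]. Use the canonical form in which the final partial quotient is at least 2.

[11; 2, 2, 1, 2, 5, 3]

3712 = 11·325 + 137, so a_0 = 11
325 = 2·137 + 51, so a_1 = 2
137 = 2·51 + 35, so a_2 = 2
51 = 1·35 + 16, so a_3 = 1
35 = 2·16 + 3, so a_4 = 2
16 = 5·3 + 1, so a_5 = 5
3 = 3·1 + 0, so a_6 = 3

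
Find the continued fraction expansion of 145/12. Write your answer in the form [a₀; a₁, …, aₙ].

[12; 12]

⌊145/12⌋ = 12, remainder 1
⌊12/1⌋ = 12, remainder 0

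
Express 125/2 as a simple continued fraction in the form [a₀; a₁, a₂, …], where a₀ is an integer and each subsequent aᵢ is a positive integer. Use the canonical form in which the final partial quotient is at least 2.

[62; 2]

125 = 62·2 + 1, so a_0 = 62
2 = 2·1 + 0, so a_1 = 2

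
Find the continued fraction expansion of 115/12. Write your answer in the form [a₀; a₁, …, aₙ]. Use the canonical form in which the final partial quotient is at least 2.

[9; 1, 1, 2, 2]

115 ÷ 12 → quotient 9, remainder 7
12 ÷ 7 → quotient 1, remainder 5
7 ÷ 5 → quotient 1, remainder 2
5 ÷ 2 → quotient 2, remainder 1
2 ÷ 1 → quotient 2, remainder 0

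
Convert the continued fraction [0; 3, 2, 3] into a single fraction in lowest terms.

Build up convergents one term at a time:
a_0 = 0: 0/1
a_1 = 3: 1/3
a_2 = 2: 2/7
a_3 = 3: 7/24

7/24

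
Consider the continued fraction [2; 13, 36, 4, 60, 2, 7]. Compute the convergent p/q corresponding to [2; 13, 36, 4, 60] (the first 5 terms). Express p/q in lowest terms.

236354/113809

a_0 = 2: 2/1
a_1 = 13: 27/13
a_2 = 36: 974/469
a_3 = 4: 3923/1889
a_4 = 60: 236354/113809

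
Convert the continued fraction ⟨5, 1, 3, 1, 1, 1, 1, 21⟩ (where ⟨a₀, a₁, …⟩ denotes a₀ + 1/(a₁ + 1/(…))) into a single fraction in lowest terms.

2874/497

Work from the innermost term outward:
Start with 21.
1 + 1/(21/1) = 1 + 1/21 = 22/21
1 + 1/(22/21) = 1 + 21/22 = 43/22
1 + 1/(43/22) = 1 + 22/43 = 65/43
1 + 1/(65/43) = 1 + 43/65 = 108/65
3 + 1/(108/65) = 3 + 65/108 = 389/108
1 + 1/(389/108) = 1 + 108/389 = 497/389
5 + 1/(497/389) = 5 + 389/497 = 2874/497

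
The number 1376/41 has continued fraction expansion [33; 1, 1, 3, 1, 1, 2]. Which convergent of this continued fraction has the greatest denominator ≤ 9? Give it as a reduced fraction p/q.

List convergents until the denominator exceeds the bound:
a_0 = 33: 33/1  (≤ bound)
a_1 = 1: 34/1  (≤ bound)
a_2 = 1: 67/2  (≤ bound)
a_3 = 3: 235/7  (≤ bound)
a_4 = 1: 302/9  (≤ bound)
a_5 = 1: 537/16  (> 9, stop)

302/9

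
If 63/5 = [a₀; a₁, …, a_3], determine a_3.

63 = 12·5 + 3, so a_0 = 12
5 = 1·3 + 2, so a_1 = 1
3 = 1·2 + 1, so a_2 = 1
2 = 2·1 + 0, so a_3 = 2

2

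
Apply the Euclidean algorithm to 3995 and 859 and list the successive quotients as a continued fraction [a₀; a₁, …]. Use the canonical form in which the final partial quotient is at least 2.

Run the Euclidean algorithm, recording each quotient:
3995 = 4·859 + 559, so a_0 = 4
859 = 1·559 + 300, so a_1 = 1
559 = 1·300 + 259, so a_2 = 1
300 = 1·259 + 41, so a_3 = 1
259 = 6·41 + 13, so a_4 = 6
41 = 3·13 + 2, so a_5 = 3
13 = 6·2 + 1, so a_6 = 6
2 = 2·1 + 0, so a_7 = 2

[4; 1, 1, 1, 6, 3, 6, 2]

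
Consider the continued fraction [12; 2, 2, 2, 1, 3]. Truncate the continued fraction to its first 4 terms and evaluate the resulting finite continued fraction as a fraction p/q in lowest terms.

a_0 = 12: 12/1
a_1 = 2: 25/2
a_2 = 2: 62/5
a_3 = 2: 149/12

149/12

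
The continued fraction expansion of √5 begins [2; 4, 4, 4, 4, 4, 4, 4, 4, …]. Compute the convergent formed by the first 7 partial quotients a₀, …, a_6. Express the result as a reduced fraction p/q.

Start with 4.
4 + 1/(4/1) = 4 + 1/4 = 17/4
4 + 1/(17/4) = 4 + 4/17 = 72/17
4 + 1/(72/17) = 4 + 17/72 = 305/72
4 + 1/(305/72) = 4 + 72/305 = 1292/305
4 + 1/(1292/305) = 4 + 305/1292 = 5473/1292
2 + 1/(5473/1292) = 2 + 1292/5473 = 12238/5473

12238/5473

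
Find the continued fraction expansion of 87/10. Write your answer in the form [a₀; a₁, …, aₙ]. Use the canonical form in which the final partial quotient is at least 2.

[8; 1, 2, 3]

Repeatedly divide and take the remainder:
87 ÷ 10 → quotient 8, remainder 7
10 ÷ 7 → quotient 1, remainder 3
7 ÷ 3 → quotient 2, remainder 1
3 ÷ 1 → quotient 3, remainder 0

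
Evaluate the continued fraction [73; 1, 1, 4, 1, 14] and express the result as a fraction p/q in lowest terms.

11988/163

Starting at the tail and folding back:
Start with 14.
1 + 1/(14/1) = 1 + 1/14 = 15/14
4 + 1/(15/14) = 4 + 14/15 = 74/15
1 + 1/(74/15) = 1 + 15/74 = 89/74
1 + 1/(89/74) = 1 + 74/89 = 163/89
73 + 1/(163/89) = 73 + 89/163 = 11988/163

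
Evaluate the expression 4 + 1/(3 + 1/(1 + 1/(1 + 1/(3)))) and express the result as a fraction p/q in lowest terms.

Start with 3.
1 + 1/(3/1) = 1 + 1/3 = 4/3
1 + 1/(4/3) = 1 + 3/4 = 7/4
3 + 1/(7/4) = 3 + 4/7 = 25/7
4 + 1/(25/7) = 4 + 7/25 = 107/25

107/25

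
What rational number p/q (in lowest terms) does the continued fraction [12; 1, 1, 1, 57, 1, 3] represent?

Use the convergent recurrence hₖ = aₖ·hₖ₋₁ + hₖ₋₂ (and likewise for the denominators kₖ):
a_0 = 12: 12/1
a_1 = 1: 13/1
a_2 = 1: 25/2
a_3 = 1: 38/3
a_4 = 57: 2191/173
a_5 = 1: 2229/176
a_6 = 3: 8878/701

8878/701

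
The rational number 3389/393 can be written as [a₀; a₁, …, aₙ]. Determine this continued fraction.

[8; 1, 1, 1, 1, 1, 9, 5]

⌊3389/393⌋ = 8, remainder 245
⌊393/245⌋ = 1, remainder 148
⌊245/148⌋ = 1, remainder 97
⌊148/97⌋ = 1, remainder 51
⌊97/51⌋ = 1, remainder 46
⌊51/46⌋ = 1, remainder 5
⌊46/5⌋ = 9, remainder 1
⌊5/1⌋ = 5, remainder 0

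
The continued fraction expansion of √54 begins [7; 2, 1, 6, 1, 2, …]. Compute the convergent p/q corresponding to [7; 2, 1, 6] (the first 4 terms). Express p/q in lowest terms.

Build up convergents one term at a time:
a_0 = 7: 7/1
a_1 = 2: 15/2
a_2 = 1: 22/3
a_3 = 6: 147/20

147/20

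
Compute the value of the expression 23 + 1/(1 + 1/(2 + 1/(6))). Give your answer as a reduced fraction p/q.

450/19

Use the convergent recurrence hₖ = aₖ·hₖ₋₁ + hₖ₋₂ (and likewise for the denominators kₖ):
a_0 = 23: 23/1
a_1 = 1: 24/1
a_2 = 2: 71/3
a_3 = 6: 450/19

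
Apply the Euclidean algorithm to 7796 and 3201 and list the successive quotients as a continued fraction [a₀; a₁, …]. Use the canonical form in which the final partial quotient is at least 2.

[2; 2, 3, 2, 1, 1, 1, 51]

7796 = 2·3201 + 1394, so a_0 = 2
3201 = 2·1394 + 413, so a_1 = 2
1394 = 3·413 + 155, so a_2 = 3
413 = 2·155 + 103, so a_3 = 2
155 = 1·103 + 52, so a_4 = 1
103 = 1·52 + 51, so a_5 = 1
52 = 1·51 + 1, so a_6 = 1
51 = 51·1 + 0, so a_7 = 51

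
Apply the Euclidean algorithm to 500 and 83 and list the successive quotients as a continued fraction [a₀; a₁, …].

500 ÷ 83 → quotient 6, remainder 2
83 ÷ 2 → quotient 41, remainder 1
2 ÷ 1 → quotient 2, remainder 0

[6; 41, 2]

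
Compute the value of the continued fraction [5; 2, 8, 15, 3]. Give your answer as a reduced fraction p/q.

Compute successive convergents:
a_0 = 5: 5/1
a_1 = 2: 11/2
a_2 = 8: 93/17
a_3 = 15: 1406/257
a_4 = 3: 4311/788

4311/788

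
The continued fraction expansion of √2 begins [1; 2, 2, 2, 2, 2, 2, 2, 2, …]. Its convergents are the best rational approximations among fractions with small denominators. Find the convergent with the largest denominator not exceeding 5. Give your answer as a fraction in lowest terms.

a_0 = 1: 1/1  (≤ bound)
a_1 = 2: 3/2  (≤ bound)
a_2 = 2: 7/5  (≤ bound)
a_3 = 2: 17/12  (> 5, stop)

7/5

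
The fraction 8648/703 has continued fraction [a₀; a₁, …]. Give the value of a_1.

3

8648 = 12·703 + 212, so a_0 = 12
703 = 3·212 + 67, so a_1 = 3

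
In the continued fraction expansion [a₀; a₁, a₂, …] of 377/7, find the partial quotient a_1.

1

Run the Euclidean algorithm, recording each quotient:
377 = 53·7 + 6, so a_0 = 53
7 = 1·6 + 1, so a_1 = 1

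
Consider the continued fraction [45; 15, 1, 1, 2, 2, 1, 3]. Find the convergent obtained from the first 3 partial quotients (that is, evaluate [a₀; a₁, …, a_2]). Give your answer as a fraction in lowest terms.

721/16

Starting at the tail and folding back:
Start with 1.
15 + 1/(1/1) = 15 + 1/1 = 16/1
45 + 1/(16/1) = 45 + 1/16 = 721/16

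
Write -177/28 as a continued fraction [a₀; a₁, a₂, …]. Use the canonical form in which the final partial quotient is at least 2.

[-7; 1, 2, 9]

Apply division with remainder until the remainder is 0:
⌊-177/28⌋ = -7, remainder 19
⌊28/19⌋ = 1, remainder 9
⌊19/9⌋ = 2, remainder 1
⌊9/1⌋ = 9, remainder 0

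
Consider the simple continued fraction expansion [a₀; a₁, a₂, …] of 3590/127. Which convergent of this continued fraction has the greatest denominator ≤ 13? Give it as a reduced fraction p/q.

a_0 = 28: 28/1  (≤ bound)
a_1 = 3: 85/3  (≤ bound)
a_2 = 1: 113/4  (≤ bound)
a_3 = 2: 311/11  (≤ bound)
a_4 = 1: 424/15  (> 13, stop)

311/11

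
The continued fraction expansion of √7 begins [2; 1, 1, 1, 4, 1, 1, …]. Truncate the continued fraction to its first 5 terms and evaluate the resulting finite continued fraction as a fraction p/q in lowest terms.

37/14

Start with 4.
1 + 1/(4/1) = 1 + 1/4 = 5/4
1 + 1/(5/4) = 1 + 4/5 = 9/5
1 + 1/(9/5) = 1 + 5/9 = 14/9
2 + 1/(14/9) = 2 + 9/14 = 37/14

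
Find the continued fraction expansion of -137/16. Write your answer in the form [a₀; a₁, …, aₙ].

Run the Euclidean algorithm, recording each quotient:
-137 ÷ 16 → quotient -9, remainder 7
16 ÷ 7 → quotient 2, remainder 2
7 ÷ 2 → quotient 3, remainder 1
2 ÷ 1 → quotient 2, remainder 0

[-9; 2, 3, 2]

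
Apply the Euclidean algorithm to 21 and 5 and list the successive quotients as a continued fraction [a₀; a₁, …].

[4; 5]

⌊21/5⌋ = 4, remainder 1
⌊5/1⌋ = 5, remainder 0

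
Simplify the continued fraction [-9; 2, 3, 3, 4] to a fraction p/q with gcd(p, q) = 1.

-848/99

Work from the innermost term outward:
Start with 4.
3 + 1/(4/1) = 3 + 1/4 = 13/4
3 + 1/(13/4) = 3 + 4/13 = 43/13
2 + 1/(43/13) = 2 + 13/43 = 99/43
-9 + 1/(99/43) = -9 + 43/99 = -848/99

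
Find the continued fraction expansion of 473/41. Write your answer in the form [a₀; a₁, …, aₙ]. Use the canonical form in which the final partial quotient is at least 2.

[11; 1, 1, 6, 3]

⌊473/41⌋ = 11, remainder 22
⌊41/22⌋ = 1, remainder 19
⌊22/19⌋ = 1, remainder 3
⌊19/3⌋ = 6, remainder 1
⌊3/1⌋ = 3, remainder 0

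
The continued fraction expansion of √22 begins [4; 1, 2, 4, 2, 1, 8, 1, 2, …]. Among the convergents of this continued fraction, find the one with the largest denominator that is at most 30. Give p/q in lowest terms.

136/29

List convergents until the denominator exceeds the bound:
a_0 = 4: 4/1  (≤ bound)
a_1 = 1: 5/1  (≤ bound)
a_2 = 2: 14/3  (≤ bound)
a_3 = 4: 61/13  (≤ bound)
a_4 = 2: 136/29  (≤ bound)
a_5 = 1: 197/42  (> 30, stop)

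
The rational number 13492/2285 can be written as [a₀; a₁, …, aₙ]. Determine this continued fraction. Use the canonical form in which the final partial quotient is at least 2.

[5; 1, 9, 2, 13, 8]

13492 ÷ 2285 → quotient 5, remainder 2067
2285 ÷ 2067 → quotient 1, remainder 218
2067 ÷ 218 → quotient 9, remainder 105
218 ÷ 105 → quotient 2, remainder 8
105 ÷ 8 → quotient 13, remainder 1
8 ÷ 1 → quotient 8, remainder 0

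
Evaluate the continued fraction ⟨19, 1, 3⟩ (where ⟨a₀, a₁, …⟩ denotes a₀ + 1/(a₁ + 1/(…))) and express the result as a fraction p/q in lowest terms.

79/4

Work from the innermost term outward:
Start with 3.
1 + 1/(3/1) = 1 + 1/3 = 4/3
19 + 1/(4/3) = 19 + 3/4 = 79/4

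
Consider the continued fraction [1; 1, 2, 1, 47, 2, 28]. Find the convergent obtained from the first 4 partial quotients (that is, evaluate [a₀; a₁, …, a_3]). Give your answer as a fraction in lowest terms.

7/4

a_0 = 1: 1/1
a_1 = 1: 2/1
a_2 = 2: 5/3
a_3 = 1: 7/4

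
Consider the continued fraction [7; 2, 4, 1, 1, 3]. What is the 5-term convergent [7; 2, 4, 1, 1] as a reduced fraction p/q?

a_0 = 7: 7/1
a_1 = 2: 15/2
a_2 = 4: 67/9
a_3 = 1: 82/11
a_4 = 1: 149/20

149/20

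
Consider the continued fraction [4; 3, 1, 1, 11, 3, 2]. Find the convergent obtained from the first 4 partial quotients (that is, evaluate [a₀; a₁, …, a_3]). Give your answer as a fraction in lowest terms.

30/7

a_0 = 4: 4/1
a_1 = 3: 13/3
a_2 = 1: 17/4
a_3 = 1: 30/7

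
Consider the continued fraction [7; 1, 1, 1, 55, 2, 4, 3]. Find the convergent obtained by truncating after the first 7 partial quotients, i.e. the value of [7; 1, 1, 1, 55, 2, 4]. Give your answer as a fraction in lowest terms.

a_0 = 7: 7/1
a_1 = 1: 8/1
a_2 = 1: 15/2
a_3 = 1: 23/3
a_4 = 55: 1280/167
a_5 = 2: 2583/337
a_6 = 4: 11612/1515

11612/1515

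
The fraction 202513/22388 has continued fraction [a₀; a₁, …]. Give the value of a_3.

Apply division with remainder until the remainder is 0:
202513 ÷ 22388 → quotient 9, remainder 1021
22388 ÷ 1021 → quotient 21, remainder 947
1021 ÷ 947 → quotient 1, remainder 74
947 ÷ 74 → quotient 12, remainder 59

12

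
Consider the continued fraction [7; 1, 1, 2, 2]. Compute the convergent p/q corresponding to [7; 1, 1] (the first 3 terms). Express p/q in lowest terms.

15/2

Build up convergents one term at a time:
a_0 = 7: 7/1
a_1 = 1: 8/1
a_2 = 1: 15/2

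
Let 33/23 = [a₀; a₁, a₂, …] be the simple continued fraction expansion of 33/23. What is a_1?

33 = 1·23 + 10, so a_0 = 1
23 = 2·10 + 3, so a_1 = 2

2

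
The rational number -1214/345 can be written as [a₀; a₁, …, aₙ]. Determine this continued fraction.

-1214 ÷ 345 → quotient -4, remainder 166
345 ÷ 166 → quotient 2, remainder 13
166 ÷ 13 → quotient 12, remainder 10
13 ÷ 10 → quotient 1, remainder 3
10 ÷ 3 → quotient 3, remainder 1
3 ÷ 1 → quotient 3, remainder 0

[-4; 2, 12, 1, 3, 3]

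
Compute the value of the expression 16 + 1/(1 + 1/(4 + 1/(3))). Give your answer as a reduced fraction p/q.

Start with 3.
4 + 1/(3/1) = 4 + 1/3 = 13/3
1 + 1/(13/3) = 1 + 3/13 = 16/13
16 + 1/(16/13) = 16 + 13/16 = 269/16

269/16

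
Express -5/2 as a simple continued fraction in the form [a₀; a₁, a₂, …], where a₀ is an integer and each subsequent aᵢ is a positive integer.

-5 ÷ 2 → quotient -3, remainder 1
2 ÷ 1 → quotient 2, remainder 0

[-3; 2]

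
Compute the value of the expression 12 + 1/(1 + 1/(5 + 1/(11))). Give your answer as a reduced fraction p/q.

a_0 = 12: 12/1
a_1 = 1: 13/1
a_2 = 5: 77/6
a_3 = 11: 860/67

860/67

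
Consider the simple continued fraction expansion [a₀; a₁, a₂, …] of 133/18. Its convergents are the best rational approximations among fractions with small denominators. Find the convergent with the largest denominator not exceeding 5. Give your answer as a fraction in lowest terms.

a_0 = 7: 7/1  (≤ bound)
a_1 = 2: 15/2  (≤ bound)
a_2 = 1: 22/3  (≤ bound)
a_3 = 1: 37/5  (≤ bound)
a_4 = 3: 133/18  (> 5, stop)

37/5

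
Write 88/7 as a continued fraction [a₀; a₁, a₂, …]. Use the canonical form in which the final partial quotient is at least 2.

88 = 12·7 + 4, so a_0 = 12
7 = 1·4 + 3, so a_1 = 1
4 = 1·3 + 1, so a_2 = 1
3 = 3·1 + 0, so a_3 = 3

[12; 1, 1, 3]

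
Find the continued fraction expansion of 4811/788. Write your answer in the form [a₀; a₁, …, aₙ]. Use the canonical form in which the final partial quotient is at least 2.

[6; 9, 2, 41]

4811 ÷ 788 → quotient 6, remainder 83
788 ÷ 83 → quotient 9, remainder 41
83 ÷ 41 → quotient 2, remainder 1
41 ÷ 1 → quotient 41, remainder 0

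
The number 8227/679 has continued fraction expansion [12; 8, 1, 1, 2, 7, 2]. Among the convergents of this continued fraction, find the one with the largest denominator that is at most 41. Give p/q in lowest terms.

a_0 = 12: 12/1  (≤ bound)
a_1 = 8: 97/8  (≤ bound)
a_2 = 1: 109/9  (≤ bound)
a_3 = 1: 206/17  (≤ bound)
a_4 = 2: 521/43  (> 41, stop)

206/17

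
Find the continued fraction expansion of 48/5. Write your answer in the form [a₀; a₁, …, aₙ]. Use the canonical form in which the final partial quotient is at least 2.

48 = 9·5 + 3, so a_0 = 9
5 = 1·3 + 2, so a_1 = 1
3 = 1·2 + 1, so a_2 = 1
2 = 2·1 + 0, so a_3 = 2

[9; 1, 1, 2]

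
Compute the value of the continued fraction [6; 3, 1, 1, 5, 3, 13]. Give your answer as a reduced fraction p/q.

Work from the innermost term outward:
Start with 13.
3 + 1/(13/1) = 3 + 1/13 = 40/13
5 + 1/(40/13) = 5 + 13/40 = 213/40
1 + 1/(213/40) = 1 + 40/213 = 253/213
1 + 1/(253/213) = 1 + 213/253 = 466/253
3 + 1/(466/253) = 3 + 253/466 = 1651/466
6 + 1/(1651/466) = 6 + 466/1651 = 10372/1651

10372/1651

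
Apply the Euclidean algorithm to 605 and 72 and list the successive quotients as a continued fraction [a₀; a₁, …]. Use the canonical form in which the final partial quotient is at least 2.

Run the Euclidean algorithm, recording each quotient:
605 = 8·72 + 29, so a_0 = 8
72 = 2·29 + 14, so a_1 = 2
29 = 2·14 + 1, so a_2 = 2
14 = 14·1 + 0, so a_3 = 14

[8; 2, 2, 14]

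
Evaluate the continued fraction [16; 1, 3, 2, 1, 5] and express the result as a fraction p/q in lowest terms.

a_0 = 16: 16/1
a_1 = 1: 17/1
a_2 = 3: 67/4
a_3 = 2: 151/9
a_4 = 1: 218/13
a_5 = 5: 1241/74

1241/74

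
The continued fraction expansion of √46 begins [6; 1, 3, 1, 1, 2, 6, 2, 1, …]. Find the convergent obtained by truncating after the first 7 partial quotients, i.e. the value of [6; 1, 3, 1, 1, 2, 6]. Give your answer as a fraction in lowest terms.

997/147

a_0 = 6: 6/1
a_1 = 1: 7/1
a_2 = 3: 27/4
a_3 = 1: 34/5
a_4 = 1: 61/9
a_5 = 2: 156/23
a_6 = 6: 997/147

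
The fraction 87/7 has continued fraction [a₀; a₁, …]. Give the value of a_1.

2

87 = 12·7 + 3, so a_0 = 12
7 = 2·3 + 1, so a_1 = 2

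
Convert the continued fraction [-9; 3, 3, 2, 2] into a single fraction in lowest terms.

Use the convergent recurrence hₖ = aₖ·hₖ₋₁ + hₖ₋₂ (and likewise for the denominators kₖ):
a_0 = -9: -9/1
a_1 = 3: -26/3
a_2 = 3: -87/10
a_3 = 2: -200/23
a_4 = 2: -487/56

-487/56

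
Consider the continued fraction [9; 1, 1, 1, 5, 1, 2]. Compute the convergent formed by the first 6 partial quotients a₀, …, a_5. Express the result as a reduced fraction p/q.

Start with 1.
5 + 1/(1/1) = 5 + 1/1 = 6/1
1 + 1/(6/1) = 1 + 1/6 = 7/6
1 + 1/(7/6) = 1 + 6/7 = 13/7
1 + 1/(13/7) = 1 + 7/13 = 20/13
9 + 1/(20/13) = 9 + 13/20 = 193/20

193/20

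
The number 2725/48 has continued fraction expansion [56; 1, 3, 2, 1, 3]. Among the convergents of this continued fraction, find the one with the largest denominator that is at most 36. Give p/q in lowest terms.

738/13

a_0 = 56: 56/1  (≤ bound)
a_1 = 1: 57/1  (≤ bound)
a_2 = 3: 227/4  (≤ bound)
a_3 = 2: 511/9  (≤ bound)
a_4 = 1: 738/13  (≤ bound)
a_5 = 3: 2725/48  (> 36, stop)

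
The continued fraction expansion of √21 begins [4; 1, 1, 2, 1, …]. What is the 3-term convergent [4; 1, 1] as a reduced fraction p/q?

9/2

Build up convergents one term at a time:
a_0 = 4: 4/1
a_1 = 1: 5/1
a_2 = 1: 9/2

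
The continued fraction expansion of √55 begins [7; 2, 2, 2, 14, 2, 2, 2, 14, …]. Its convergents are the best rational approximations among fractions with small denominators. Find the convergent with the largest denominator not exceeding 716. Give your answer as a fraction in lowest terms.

2655/358

List convergents until the denominator exceeds the bound:
a_0 = 7: 7/1  (≤ bound)
a_1 = 2: 15/2  (≤ bound)
a_2 = 2: 37/5  (≤ bound)
a_3 = 2: 89/12  (≤ bound)
a_4 = 14: 1283/173  (≤ bound)
a_5 = 2: 2655/358  (≤ bound)
a_6 = 2: 6593/889  (> 716, stop)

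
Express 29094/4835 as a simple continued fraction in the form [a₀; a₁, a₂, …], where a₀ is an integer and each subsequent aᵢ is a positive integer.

[6; 57, 1, 1, 3, 1, 2, 3]

29094 = 6·4835 + 84, so a_0 = 6
4835 = 57·84 + 47, so a_1 = 57
84 = 1·47 + 37, so a_2 = 1
47 = 1·37 + 10, so a_3 = 1
37 = 3·10 + 7, so a_4 = 3
10 = 1·7 + 3, so a_5 = 1
7 = 2·3 + 1, so a_6 = 2
3 = 3·1 + 0, so a_7 = 3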